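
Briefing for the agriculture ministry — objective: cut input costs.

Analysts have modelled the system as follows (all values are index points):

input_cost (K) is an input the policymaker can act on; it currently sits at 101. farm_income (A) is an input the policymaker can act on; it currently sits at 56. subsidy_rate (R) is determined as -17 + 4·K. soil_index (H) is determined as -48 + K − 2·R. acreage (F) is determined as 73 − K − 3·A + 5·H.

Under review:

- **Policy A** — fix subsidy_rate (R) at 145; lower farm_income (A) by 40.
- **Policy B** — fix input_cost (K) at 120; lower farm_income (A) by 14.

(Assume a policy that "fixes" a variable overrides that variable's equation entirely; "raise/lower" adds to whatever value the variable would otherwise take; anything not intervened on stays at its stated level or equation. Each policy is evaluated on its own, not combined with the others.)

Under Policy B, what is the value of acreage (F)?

-4443

Policy B (K := 120, A − 14):
  K = 120
  A = 56 − 14 = 42
  R = -17 + 4·120 = 463
  H = -48 + 120 − 2·463 = -854
  F = 73 − 120 − 3·42 + 5·(-854) = -4443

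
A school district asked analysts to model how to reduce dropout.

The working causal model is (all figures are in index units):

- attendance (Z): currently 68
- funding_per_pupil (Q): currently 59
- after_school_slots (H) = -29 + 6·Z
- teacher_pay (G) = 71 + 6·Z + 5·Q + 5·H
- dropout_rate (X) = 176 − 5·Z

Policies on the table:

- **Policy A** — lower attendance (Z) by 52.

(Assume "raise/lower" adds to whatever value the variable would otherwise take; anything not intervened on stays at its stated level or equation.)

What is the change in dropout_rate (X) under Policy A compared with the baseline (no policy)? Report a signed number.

Baseline:
  Z = 68
  X = 176 − 5·68 = -164
Policy A (Z − 52):
  Z = 68 − 52 = 16
  X = 176 − 5·16 = 96
Change in X: 96 − (-164) = 260

260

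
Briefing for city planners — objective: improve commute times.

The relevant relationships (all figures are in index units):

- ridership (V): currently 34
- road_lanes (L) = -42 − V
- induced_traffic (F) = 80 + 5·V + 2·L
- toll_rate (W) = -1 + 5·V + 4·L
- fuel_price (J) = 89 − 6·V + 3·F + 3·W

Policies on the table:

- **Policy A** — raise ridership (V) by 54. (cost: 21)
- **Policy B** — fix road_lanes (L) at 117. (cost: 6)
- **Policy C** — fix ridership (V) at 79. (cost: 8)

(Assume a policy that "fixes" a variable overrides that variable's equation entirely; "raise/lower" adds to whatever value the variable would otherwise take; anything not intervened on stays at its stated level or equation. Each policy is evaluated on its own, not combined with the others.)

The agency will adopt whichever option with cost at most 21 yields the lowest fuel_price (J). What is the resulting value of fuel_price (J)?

Policy A (V + 54):
  V = 34 + 54 = 88
  L = -42 − 88 = -130
  F = 80 + 5·88 + 2·(-130) = 260
  W = -1 + 5·88 + 4·(-130) = -81
  J = 89 − 6·88 + 3·260 + 3·(-81) = 98
Policy B (L := 117):
  V = 34
  L = 117
  F = 80 + 5·34 + 2·117 = 484
  W = -1 + 5·34 + 4·117 = 637
  J = 89 − 6·34 + 3·484 + 3·637 = 3248
Policy C (V := 79):
  V = 79
  L = -42 − 79 = -121
  F = 80 + 5·79 + 2·(-121) = 233
  W = -1 + 5·79 + 4·(-121) = -90
  J = 89 − 6·79 + 3·233 + 3·(-90) = 44
Comparing — Policy A: J=98, Policy B: J=3248, Policy C: J=44. Lowest is 44 (Policy C).

44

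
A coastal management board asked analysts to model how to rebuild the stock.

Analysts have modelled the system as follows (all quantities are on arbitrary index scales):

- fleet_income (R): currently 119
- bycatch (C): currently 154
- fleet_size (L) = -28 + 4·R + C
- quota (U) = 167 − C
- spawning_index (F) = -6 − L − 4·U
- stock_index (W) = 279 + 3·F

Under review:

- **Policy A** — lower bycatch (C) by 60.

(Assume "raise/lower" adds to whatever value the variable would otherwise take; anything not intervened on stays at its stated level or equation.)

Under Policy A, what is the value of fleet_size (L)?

Policy A (C − 60):
  R = 119
  C = 154 − 60 = 94
  L = -28 + 4·119 + 94 = 542

542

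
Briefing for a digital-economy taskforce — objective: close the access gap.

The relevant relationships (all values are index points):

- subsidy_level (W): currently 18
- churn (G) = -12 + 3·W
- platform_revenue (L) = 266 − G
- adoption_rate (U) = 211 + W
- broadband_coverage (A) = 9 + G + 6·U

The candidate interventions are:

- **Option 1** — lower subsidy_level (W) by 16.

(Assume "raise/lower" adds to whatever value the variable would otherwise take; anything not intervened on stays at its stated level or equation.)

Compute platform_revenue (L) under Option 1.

272

Option 1 (W − 16):
  W = 18 − 16 = 2
  G = -12 + 3·2 = -6
  L = 266 − (-6) = 272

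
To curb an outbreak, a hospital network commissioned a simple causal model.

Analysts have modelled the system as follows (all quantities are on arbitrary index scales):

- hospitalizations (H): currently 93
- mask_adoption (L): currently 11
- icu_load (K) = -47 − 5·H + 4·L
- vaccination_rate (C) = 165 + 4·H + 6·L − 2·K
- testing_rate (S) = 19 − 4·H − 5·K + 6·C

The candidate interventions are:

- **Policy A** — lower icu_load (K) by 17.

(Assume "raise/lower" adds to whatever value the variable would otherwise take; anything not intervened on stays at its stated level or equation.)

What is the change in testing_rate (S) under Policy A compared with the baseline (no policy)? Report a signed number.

289

Baseline:
  H = 93
  L = 11
  K = -47 − 5·93 + 4·11 = -468
  C = 165 + 4·93 + 6·11 − 2·(-468) = 1539
  S = 19 − 4·93 − 5·(-468) + 6·1539 = 11221
Policy A (K − 17):
  H = 93
  L = 11
  K = -47 − 5·93 + 4·11 (−17 from intervention) = -485
  C = 165 + 4·93 + 6·11 − 2·(-485) = 1573
  S = 19 − 4·93 − 5·(-485) + 6·1573 = 11510
Change in S: 11510 − 11221 = 289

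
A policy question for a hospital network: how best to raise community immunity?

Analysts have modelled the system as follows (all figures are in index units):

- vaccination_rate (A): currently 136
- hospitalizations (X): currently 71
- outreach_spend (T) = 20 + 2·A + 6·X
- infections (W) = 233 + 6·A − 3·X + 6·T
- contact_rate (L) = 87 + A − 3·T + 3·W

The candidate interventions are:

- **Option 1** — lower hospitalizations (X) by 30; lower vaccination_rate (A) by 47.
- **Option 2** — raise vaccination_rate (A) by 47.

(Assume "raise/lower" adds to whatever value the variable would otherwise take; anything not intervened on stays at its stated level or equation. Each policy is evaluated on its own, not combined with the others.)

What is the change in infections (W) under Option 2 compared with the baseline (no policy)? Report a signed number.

Baseline:
  A = 136
  X = 71
  T = 20 + 2·136 + 6·71 = 718
  W = 233 + 6·136 − 3·71 + 6·718 = 5144
Option 2 (A + 47):
  A = 136 + 47 = 183
  X = 71
  T = 20 + 2·183 + 6·71 = 812
  W = 233 + 6·183 − 3·71 + 6·812 = 5990
Change in W: 5990 − 5144 = 846

846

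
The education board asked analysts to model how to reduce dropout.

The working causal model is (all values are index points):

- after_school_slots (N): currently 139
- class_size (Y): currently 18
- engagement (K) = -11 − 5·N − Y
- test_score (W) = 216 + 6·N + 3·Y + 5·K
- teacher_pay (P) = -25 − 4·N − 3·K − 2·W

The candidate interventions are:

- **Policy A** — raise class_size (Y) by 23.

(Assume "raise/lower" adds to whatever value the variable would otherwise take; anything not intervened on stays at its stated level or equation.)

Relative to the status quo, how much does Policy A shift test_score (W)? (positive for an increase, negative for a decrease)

Baseline:
  N = 139
  Y = 18
  K = -11 − 5·139 − 18 = -724
  W = 216 + 6·139 + 3·18 + 5·(-724) = -2516
Policy A (Y + 23):
  N = 139
  Y = 18 + 23 = 41
  K = -11 − 5·139 − 41 = -747
  W = 216 + 6·139 + 3·41 + 5·(-747) = -2562
Change in W: -2562 − (-2516) = -46

-46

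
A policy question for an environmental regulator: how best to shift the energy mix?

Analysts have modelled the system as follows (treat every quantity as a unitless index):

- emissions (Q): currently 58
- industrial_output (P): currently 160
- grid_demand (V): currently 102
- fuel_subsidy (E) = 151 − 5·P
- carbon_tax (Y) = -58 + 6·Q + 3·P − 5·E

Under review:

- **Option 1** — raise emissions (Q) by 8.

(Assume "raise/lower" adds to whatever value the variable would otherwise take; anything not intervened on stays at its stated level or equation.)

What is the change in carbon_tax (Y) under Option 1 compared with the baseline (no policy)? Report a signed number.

Baseline:
  Q = 58
  P = 160
  E = 151 − 5·160 = -649
  Y = -58 + 6·58 + 3·160 − 5·(-649) = 4015
Option 1 (Q + 8):
  Q = 58 + 8 = 66
  P = 160
  E = 151 − 5·160 = -649
  Y = -58 + 6·66 + 3·160 − 5·(-649) = 4063
Change in Y: 4063 − 4015 = 48

48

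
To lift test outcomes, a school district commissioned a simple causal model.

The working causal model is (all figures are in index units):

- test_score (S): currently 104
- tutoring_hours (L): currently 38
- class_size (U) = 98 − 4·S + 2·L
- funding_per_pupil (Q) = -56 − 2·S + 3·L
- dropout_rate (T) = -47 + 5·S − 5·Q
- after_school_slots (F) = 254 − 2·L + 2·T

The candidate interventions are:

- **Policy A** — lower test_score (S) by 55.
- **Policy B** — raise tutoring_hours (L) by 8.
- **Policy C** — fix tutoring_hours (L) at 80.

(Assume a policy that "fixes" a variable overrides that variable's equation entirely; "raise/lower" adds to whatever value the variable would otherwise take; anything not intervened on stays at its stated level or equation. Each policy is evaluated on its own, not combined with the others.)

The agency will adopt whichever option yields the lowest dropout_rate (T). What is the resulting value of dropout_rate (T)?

398

Policy A (S − 55):
  S = 104 − 55 = 49
  L = 38
  Q = -56 − 2·49 + 3·38 = -40
  T = -47 + 5·49 − 5·(-40) = 398
Policy B (L + 8):
  S = 104
  L = 38 + 8 = 46
  Q = -56 − 2·104 + 3·46 = -126
  T = -47 + 5·104 − 5·(-126) = 1103
Policy C (L := 80):
  S = 104
  L = 80
  Q = -56 − 2·104 + 3·80 = -24
  T = -47 + 5·104 − 5·(-24) = 593
Comparing — Policy A: T=398, Policy B: T=1103, Policy C: T=593. Lowest is 398 (Policy A).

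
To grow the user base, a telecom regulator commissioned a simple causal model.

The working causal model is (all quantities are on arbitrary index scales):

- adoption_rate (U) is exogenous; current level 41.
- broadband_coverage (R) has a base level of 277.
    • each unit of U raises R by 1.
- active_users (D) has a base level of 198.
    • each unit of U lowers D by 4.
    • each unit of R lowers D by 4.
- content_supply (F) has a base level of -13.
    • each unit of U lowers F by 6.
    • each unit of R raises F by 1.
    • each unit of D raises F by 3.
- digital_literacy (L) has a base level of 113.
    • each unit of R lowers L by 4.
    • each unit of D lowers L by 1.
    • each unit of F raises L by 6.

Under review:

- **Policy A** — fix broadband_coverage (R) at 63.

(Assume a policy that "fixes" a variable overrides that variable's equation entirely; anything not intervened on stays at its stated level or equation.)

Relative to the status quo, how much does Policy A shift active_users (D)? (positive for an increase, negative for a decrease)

Baseline:
  U = 41
  R = 277 + 41 = 318
  D = 198 − 4·41 − 4·318 = -1238
Policy A (R := 63):
  U = 41
  R = 63
  D = 198 − 4·41 − 4·63 = -218
Change in D: -218 − (-1238) = 1020

1020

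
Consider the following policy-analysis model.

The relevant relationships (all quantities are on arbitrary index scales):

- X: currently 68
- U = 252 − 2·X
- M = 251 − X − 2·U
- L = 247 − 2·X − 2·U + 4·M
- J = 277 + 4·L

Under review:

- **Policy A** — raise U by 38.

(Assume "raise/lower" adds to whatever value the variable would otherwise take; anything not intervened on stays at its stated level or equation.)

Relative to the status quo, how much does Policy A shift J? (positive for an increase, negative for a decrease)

Baseline:
  X = 68
  U = 252 − 2·68 = 116
  M = 251 − 68 − 2·116 = -49
  L = 247 − 2·68 − 2·116 + 4·(-49) = -317
  J = 277 + 4·(-317) = -991
Policy A (U + 38):
  X = 68
  U = 252 − 2·68 (+38 from intervention) = 154
  M = 251 − 68 − 2·154 = -125
  L = 247 − 2·68 − 2·154 + 4·(-125) = -697
  J = 277 + 4·(-697) = -2511
Change in J: -2511 − (-991) = -1520

-1520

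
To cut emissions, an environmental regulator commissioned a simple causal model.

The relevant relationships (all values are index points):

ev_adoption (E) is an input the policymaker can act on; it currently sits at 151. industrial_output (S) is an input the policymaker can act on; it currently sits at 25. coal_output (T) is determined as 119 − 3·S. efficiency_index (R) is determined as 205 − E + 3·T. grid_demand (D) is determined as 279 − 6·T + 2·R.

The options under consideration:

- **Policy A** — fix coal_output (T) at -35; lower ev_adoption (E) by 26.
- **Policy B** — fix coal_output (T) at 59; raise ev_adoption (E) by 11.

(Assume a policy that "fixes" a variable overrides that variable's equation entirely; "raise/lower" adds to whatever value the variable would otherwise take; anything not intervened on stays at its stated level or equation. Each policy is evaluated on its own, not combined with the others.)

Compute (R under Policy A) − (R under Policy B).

Policy A (T := -35, E − 26):
  E = 151 − 26 = 125
  S = 25
  T = -35
  R = 205 − 125 + 3·(-35) = -25
Policy B (T := 59, E + 11):
  E = 151 + 11 = 162
  S = 25
  T = 59
  R = 205 − 162 + 3·59 = 220
R: -25 − 220 = -245

-245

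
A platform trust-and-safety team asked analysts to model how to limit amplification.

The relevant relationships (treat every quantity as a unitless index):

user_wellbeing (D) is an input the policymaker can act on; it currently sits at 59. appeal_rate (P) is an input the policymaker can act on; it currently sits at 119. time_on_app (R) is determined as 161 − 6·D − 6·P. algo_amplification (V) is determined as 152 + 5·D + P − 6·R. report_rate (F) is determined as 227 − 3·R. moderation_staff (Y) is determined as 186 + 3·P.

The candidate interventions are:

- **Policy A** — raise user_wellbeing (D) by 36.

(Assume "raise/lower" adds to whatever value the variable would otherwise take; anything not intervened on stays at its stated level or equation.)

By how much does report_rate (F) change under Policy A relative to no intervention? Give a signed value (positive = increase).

648

Baseline:
  D = 59
  P = 119
  R = 161 − 6·59 − 6·119 = -907
  F = 227 − 3·(-907) = 2948
Policy A (D + 36):
  D = 59 + 36 = 95
  P = 119
  R = 161 − 6·95 − 6·119 = -1123
  F = 227 − 3·(-1123) = 3596
Change in F: 3596 − 2948 = 648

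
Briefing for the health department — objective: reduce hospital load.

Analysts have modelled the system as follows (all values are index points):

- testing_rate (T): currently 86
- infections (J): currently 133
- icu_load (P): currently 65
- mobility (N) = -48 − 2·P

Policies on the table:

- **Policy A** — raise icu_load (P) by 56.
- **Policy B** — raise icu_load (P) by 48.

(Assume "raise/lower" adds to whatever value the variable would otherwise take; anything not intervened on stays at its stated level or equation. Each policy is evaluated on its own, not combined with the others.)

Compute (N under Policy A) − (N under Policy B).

Policy A (P + 56):
  P = 65 + 56 = 121
  N = -48 − 2·121 = -290
Policy B (P + 48):
  P = 65 + 48 = 113
  N = -48 − 2·113 = -274
N: -290 − (-274) = -16

-16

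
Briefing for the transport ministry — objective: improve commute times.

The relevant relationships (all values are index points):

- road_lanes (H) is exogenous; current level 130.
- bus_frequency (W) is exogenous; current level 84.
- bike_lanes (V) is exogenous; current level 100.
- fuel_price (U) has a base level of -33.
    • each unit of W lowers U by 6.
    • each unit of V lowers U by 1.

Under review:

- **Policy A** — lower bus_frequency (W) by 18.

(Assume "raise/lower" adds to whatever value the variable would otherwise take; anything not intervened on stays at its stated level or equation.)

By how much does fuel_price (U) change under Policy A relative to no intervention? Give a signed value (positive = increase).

Baseline:
  W = 84
  V = 100
  U = -33 − 6·84 − 100 = -637
Policy A (W − 18):
  W = 84 − 18 = 66
  V = 100
  U = -33 − 6·66 − 100 = -529
Change in U: -529 − (-637) = 108

108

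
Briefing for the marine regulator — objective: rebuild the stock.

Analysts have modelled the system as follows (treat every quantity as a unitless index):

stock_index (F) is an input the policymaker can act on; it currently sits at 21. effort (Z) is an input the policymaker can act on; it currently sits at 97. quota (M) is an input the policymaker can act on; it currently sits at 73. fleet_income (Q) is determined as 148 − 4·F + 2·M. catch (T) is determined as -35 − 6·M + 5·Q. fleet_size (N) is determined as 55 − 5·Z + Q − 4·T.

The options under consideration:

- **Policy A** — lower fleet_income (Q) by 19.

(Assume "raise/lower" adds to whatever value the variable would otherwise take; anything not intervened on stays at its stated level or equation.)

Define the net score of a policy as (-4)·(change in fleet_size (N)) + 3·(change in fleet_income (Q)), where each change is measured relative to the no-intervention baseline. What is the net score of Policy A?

-1501

Baseline:
  F = 21
  Z = 97
  M = 73
  Q = 148 − 4·21 + 2·73 = 210
  T = -35 − 6·73 + 5·210 = 577
  N = 55 − 5·97 + 210 − 4·577 = -2528
Policy A (Q − 19):
  F = 21
  Z = 97
  M = 73
  Q = 148 − 4·21 + 2·73 (−19 from intervention) = 191
  T = -35 − 6·73 + 5·191 = 482
  N = 55 − 5·97 + 191 − 4·482 = -2167
ΔN = -2167 − (-2528) = 361; ΔQ = 191 − 210 = -19
Score = (-4)·361 + 3·(-19) = -1501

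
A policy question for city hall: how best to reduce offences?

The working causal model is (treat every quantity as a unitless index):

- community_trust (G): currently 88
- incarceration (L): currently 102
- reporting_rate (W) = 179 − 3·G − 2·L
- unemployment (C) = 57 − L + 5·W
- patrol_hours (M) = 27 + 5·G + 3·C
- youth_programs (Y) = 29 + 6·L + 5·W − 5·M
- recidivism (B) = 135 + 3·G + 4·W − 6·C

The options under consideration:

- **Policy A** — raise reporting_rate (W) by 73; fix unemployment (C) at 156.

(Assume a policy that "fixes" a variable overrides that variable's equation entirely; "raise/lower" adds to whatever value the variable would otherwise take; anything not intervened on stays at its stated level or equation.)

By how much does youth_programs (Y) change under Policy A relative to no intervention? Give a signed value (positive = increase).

Baseline:
  G = 88
  L = 102
  W = 179 − 3·88 − 2·102 = -289
  C = 57 − 102 + 5·(-289) = -1490
  M = 27 + 5·88 + 3·(-1490) = -4003
  Y = 29 + 6·102 + 5·(-289) − 5·(-4003) = 19211
Policy A (W + 73, C := 156):
  G = 88
  L = 102
  W = 179 − 3·88 − 2·102 (+73 from intervention) = -216
  C = 156
  M = 27 + 5·88 + 3·156 = 935
  Y = 29 + 6·102 + 5·(-216) − 5·935 = -5114
Change in Y: -5114 − 19211 = -24325

-24325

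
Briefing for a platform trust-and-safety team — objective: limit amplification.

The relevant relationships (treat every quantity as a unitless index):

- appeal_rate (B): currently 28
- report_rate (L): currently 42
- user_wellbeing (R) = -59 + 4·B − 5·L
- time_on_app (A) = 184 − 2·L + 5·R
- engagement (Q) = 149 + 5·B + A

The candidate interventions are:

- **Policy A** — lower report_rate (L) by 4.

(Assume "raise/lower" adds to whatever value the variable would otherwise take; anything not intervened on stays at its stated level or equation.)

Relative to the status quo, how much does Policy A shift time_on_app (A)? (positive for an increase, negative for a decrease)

Baseline:
  B = 28
  L = 42
  R = -59 + 4·28 − 5·42 = -157
  A = 184 − 2·42 + 5·(-157) = -685
Policy A (L − 4):
  B = 28
  L = 42 − 4 = 38
  R = -59 + 4·28 − 5·38 = -137
  A = 184 − 2·38 + 5·(-137) = -577
Change in A: -577 − (-685) = 108

108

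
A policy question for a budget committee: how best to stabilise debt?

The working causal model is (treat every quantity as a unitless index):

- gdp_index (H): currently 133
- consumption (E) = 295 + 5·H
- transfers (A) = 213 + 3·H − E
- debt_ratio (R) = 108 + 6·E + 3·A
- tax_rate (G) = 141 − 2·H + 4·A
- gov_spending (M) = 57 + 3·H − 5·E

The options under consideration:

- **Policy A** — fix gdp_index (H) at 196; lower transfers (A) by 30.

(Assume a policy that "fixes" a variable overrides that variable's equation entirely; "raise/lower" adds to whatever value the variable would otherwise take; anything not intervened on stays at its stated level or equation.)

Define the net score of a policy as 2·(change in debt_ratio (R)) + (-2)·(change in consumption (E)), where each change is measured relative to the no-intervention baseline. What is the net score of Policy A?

2214

Baseline:
  H = 133
  E = 295 + 5·133 = 960
  A = 213 + 3·133 − 960 = -348
  R = 108 + 6·960 + 3·(-348) = 4824
Policy A (H := 196, A − 30):
  H = 196
  E = 295 + 5·196 = 1275
  A = 213 + 3·196 − 1275 (−30 from intervention) = -504
  R = 108 + 6·1275 + 3·(-504) = 6246
ΔR = 6246 − 4824 = 1422; ΔE = 1275 − 960 = 315
Score = 2·1422 + (-2)·315 = 2214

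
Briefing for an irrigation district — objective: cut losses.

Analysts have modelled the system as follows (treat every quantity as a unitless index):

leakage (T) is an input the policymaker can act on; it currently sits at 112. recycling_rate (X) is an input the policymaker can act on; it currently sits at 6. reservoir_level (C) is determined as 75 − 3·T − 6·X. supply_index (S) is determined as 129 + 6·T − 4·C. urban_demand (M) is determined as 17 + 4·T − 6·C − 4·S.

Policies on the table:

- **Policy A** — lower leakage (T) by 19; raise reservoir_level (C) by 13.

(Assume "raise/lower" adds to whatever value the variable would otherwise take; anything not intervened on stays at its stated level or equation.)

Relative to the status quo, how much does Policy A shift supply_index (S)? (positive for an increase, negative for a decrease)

Baseline:
  T = 112
  X = 6
  C = 75 − 3·112 − 6·6 = -297
  S = 129 + 6·112 − 4·(-297) = 1989
Policy A (T − 19, C + 13):
  T = 112 − 19 = 93
  X = 6
  C = 75 − 3·93 − 6·6 (+13 from intervention) = -227
  S = 129 + 6·93 − 4·(-227) = 1595
Change in S: 1595 − 1989 = -394

-394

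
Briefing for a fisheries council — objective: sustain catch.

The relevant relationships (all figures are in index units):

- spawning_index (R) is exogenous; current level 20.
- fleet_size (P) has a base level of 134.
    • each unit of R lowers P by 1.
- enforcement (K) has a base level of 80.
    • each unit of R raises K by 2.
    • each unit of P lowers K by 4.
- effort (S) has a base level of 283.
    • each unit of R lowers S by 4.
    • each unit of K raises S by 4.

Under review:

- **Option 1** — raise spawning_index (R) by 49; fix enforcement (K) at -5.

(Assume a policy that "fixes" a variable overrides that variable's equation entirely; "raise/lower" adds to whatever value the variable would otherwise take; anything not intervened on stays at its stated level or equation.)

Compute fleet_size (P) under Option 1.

Option 1 (R + 49, K := -5):
  R = 20 + 49 = 69
  P = 134 − 69 = 65

65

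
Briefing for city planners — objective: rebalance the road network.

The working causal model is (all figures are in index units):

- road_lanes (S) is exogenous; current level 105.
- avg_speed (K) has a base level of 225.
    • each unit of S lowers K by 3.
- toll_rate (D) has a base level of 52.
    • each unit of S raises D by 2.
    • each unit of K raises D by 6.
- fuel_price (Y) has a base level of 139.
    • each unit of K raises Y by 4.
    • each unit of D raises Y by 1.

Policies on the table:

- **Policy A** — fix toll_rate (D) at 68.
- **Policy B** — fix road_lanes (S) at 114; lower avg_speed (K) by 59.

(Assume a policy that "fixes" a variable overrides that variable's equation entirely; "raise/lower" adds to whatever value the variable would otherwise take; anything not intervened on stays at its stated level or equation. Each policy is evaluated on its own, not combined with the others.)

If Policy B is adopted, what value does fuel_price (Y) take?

Policy B (S := 114, K − 59):
  S = 114
  K = 225 − 3·114 (−59 from intervention) = -176
  D = 52 + 2·114 + 6·(-176) = -776
  Y = 139 + 4·(-176) + (-776) = -1341

-1341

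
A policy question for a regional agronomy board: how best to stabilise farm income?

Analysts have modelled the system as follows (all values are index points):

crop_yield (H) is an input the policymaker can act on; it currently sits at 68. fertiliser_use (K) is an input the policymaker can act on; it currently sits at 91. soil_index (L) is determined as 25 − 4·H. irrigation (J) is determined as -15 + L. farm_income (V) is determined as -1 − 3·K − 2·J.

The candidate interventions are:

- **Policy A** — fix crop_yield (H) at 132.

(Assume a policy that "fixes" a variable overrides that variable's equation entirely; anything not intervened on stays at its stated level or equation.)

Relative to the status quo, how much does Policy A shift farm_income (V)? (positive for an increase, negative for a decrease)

Baseline:
  H = 68
  K = 91
  L = 25 − 4·68 = -247
  J = -15 + (-247) = -262
  V = -1 − 3·91 − 2·(-262) = 250
Policy A (H := 132):
  H = 132
  K = 91
  L = 25 − 4·132 = -503
  J = -15 + (-503) = -518
  V = -1 − 3·91 − 2·(-518) = 762
Change in V: 762 − 250 = 512

512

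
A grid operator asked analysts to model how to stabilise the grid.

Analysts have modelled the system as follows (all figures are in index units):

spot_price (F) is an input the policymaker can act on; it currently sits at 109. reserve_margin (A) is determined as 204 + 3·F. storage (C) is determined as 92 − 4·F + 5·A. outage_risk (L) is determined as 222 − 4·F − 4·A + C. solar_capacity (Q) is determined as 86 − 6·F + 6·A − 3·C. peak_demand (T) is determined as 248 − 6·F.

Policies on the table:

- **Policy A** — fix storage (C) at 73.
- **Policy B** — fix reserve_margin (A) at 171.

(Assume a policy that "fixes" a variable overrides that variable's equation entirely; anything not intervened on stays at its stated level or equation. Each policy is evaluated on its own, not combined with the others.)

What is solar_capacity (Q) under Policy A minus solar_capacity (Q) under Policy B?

Policy A (C := 73):
  F = 109
  A = 204 + 3·109 = 531
  C = 73
  Q = 86 − 6·109 + 6·531 − 3·73 = 2399
Policy B (A := 171):
  F = 109
  A = 171
  C = 92 − 4·109 + 5·171 = 511
  Q = 86 − 6·109 + 6·171 − 3·511 = -1075
Q: 2399 − (-1075) = 3474

3474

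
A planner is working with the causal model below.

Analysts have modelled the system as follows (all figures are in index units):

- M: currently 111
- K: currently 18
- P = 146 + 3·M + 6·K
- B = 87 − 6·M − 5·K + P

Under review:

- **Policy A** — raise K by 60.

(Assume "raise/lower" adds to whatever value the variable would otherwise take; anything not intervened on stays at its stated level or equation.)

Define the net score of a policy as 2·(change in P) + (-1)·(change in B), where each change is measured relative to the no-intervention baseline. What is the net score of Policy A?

660

Baseline:
  M = 111
  K = 18
  P = 146 + 3·111 + 6·18 = 587
  B = 87 − 6·111 − 5·18 + 587 = -82
Policy A (K + 60):
  M = 111
  K = 18 + 60 = 78
  P = 146 + 3·111 + 6·78 = 947
  B = 87 − 6·111 − 5·78 + 947 = -22
ΔP = 947 − 587 = 360; ΔB = -22 − (-82) = 60
Score = 2·360 + (-1)·60 = 660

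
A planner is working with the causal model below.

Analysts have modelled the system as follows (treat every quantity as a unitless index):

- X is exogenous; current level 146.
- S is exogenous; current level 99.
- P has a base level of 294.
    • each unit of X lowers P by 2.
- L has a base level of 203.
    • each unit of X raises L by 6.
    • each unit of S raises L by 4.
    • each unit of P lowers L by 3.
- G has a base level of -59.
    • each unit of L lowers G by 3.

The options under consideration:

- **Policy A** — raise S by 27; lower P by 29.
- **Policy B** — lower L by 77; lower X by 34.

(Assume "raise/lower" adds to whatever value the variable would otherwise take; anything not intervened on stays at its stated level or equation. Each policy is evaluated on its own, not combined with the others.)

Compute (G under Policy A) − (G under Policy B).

-2040

Policy A (S + 27, P − 29):
  X = 146
  S = 99 + 27 = 126
  P = 294 − 2·146 (−29 from intervention) = -27
  L = 203 + 6·146 + 4·126 − 3·(-27) = 1664
  G = -59 − 3·1664 = -5051
Policy B (L − 77, X − 34):
  X = 146 − 34 = 112
  S = 99
  P = 294 − 2·112 = 70
  L = 203 + 6·112 + 4·99 − 3·70 (−77 from intervention) = 984
  G = -59 − 3·984 = -3011
G: -5051 − (-3011) = -2040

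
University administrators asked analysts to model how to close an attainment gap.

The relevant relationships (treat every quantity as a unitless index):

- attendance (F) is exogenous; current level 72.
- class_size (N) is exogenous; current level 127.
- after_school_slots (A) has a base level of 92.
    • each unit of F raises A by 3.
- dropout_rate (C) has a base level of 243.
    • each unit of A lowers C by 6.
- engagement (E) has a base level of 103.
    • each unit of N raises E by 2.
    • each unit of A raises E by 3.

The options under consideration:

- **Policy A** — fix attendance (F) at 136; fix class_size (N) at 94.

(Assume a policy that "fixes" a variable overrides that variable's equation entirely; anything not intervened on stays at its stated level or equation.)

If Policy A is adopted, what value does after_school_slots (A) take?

500

Policy A (F := 136, N := 94):
  F = 136
  A = 92 + 3·136 = 500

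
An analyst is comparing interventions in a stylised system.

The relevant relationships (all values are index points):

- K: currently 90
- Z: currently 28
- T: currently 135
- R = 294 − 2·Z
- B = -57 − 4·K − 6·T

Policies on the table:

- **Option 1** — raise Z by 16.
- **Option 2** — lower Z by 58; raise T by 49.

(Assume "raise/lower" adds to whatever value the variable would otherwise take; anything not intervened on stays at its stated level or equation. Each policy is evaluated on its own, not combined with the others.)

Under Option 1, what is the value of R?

Option 1 (Z + 16):
  Z = 28 + 16 = 44
  R = 294 − 2·44 = 206

206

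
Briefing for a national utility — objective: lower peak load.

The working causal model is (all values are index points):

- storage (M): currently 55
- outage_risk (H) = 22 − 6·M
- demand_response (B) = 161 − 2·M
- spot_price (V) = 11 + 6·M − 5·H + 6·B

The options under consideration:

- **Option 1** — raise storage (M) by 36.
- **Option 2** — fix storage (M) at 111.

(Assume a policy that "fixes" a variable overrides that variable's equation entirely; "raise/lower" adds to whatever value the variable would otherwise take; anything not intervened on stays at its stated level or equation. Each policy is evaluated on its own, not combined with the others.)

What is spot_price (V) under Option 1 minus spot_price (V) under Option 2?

-480

Option 1 (M + 36):
  M = 55 + 36 = 91
  H = 22 − 6·91 = -524
  B = 161 − 2·91 = -21
  V = 11 + 6·91 − 5·(-524) + 6·(-21) = 3051
Option 2 (M := 111):
  M = 111
  H = 22 − 6·111 = -644
  B = 161 − 2·111 = -61
  V = 11 + 6·111 − 5·(-644) + 6·(-61) = 3531
V: 3051 − 3531 = -480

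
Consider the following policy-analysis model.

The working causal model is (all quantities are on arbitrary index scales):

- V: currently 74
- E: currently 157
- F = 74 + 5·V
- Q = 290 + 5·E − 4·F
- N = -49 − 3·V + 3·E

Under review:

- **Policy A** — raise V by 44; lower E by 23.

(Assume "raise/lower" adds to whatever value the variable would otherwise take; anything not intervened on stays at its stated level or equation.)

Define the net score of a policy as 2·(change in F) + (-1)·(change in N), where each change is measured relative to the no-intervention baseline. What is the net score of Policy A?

641

Baseline:
  V = 74
  E = 157
  F = 74 + 5·74 = 444
  N = -49 − 3·74 + 3·157 = 200
Policy A (V + 44, E − 23):
  V = 74 + 44 = 118
  E = 157 − 23 = 134
  F = 74 + 5·118 = 664
  N = -49 − 3·118 + 3·134 = -1
ΔF = 664 − 444 = 220; ΔN = -1 − 200 = -201
Score = 2·220 + (-1)·(-201) = 641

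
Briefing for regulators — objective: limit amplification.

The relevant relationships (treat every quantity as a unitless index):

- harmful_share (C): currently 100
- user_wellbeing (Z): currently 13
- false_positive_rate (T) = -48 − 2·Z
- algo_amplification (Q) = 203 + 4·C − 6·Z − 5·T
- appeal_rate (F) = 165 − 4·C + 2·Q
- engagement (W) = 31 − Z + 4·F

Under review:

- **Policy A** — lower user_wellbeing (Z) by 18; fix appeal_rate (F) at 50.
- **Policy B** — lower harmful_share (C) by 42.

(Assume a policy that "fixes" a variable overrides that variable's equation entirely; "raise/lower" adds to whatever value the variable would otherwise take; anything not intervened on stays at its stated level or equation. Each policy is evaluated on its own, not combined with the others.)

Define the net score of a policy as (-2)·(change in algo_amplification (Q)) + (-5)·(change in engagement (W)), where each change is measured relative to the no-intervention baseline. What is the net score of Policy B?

Baseline:
  C = 100
  Z = 13
  T = -48 − 2·13 = -74
  Q = 203 + 4·100 − 6·13 − 5·(-74) = 895
  F = 165 − 4·100 + 2·895 = 1555
  W = 31 − 13 + 4·1555 = 6238
Policy B (C − 42):
  C = 100 − 42 = 58
  Z = 13
  T = -48 − 2·13 = -74
  Q = 203 + 4·58 − 6·13 − 5·(-74) = 727
  F = 165 − 4·58 + 2·727 = 1387
  W = 31 − 13 + 4·1387 = 5566
ΔQ = 727 − 895 = -168; ΔW = 5566 − 6238 = -672
Score = (-2)·(-168) + (-5)·(-672) = 3696

3696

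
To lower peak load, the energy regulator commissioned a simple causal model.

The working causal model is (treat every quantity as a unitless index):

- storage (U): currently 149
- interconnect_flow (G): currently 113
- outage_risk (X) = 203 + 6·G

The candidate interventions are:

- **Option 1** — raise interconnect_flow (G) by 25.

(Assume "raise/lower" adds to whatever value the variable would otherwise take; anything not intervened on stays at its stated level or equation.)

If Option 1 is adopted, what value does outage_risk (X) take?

Option 1 (G + 25):
  G = 113 + 25 = 138
  X = 203 + 6·138 = 1031

1031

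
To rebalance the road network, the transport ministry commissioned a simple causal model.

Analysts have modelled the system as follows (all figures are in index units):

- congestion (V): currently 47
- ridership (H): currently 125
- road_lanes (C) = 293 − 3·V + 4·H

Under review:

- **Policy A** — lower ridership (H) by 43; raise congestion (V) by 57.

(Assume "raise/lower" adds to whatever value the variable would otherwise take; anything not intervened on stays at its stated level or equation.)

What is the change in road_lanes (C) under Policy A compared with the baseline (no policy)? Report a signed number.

-343

Baseline:
  V = 47
  H = 125
  C = 293 − 3·47 + 4·125 = 652
Policy A (H − 43, V + 57):
  V = 47 + 57 = 104
  H = 125 − 43 = 82
  C = 293 − 3·104 + 4·82 = 309
Change in C: 309 − 652 = -343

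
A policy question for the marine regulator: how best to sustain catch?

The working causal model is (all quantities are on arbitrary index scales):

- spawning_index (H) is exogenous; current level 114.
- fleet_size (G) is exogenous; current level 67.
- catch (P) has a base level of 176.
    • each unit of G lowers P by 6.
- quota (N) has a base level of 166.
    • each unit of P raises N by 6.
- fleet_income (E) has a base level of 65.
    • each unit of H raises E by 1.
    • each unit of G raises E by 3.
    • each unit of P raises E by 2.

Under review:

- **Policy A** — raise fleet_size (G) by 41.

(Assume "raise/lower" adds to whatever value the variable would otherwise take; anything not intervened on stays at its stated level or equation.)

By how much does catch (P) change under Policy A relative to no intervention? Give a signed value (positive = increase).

-246

Baseline:
  G = 67
  P = 176 − 6·67 = -226
Policy A (G + 41):
  G = 67 + 41 = 108
  P = 176 − 6·108 = -472
Change in P: -472 − (-226) = -246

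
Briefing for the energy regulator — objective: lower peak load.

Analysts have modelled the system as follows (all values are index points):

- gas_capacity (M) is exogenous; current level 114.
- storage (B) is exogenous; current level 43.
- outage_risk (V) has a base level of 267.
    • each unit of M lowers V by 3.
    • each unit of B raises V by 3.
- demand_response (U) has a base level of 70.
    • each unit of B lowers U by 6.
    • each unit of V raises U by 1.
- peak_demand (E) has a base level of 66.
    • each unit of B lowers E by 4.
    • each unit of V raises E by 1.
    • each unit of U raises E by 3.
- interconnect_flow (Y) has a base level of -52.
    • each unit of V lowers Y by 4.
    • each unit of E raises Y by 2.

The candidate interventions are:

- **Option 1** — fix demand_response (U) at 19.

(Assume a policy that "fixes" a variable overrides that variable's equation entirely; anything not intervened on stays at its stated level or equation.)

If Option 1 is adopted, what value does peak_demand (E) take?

5

Option 1 (U := 19):
  M = 114
  B = 43
  V = 267 − 3·114 + 3·43 = 54
  U = 19
  E = 66 − 4·43 + 54 + 3·19 = 5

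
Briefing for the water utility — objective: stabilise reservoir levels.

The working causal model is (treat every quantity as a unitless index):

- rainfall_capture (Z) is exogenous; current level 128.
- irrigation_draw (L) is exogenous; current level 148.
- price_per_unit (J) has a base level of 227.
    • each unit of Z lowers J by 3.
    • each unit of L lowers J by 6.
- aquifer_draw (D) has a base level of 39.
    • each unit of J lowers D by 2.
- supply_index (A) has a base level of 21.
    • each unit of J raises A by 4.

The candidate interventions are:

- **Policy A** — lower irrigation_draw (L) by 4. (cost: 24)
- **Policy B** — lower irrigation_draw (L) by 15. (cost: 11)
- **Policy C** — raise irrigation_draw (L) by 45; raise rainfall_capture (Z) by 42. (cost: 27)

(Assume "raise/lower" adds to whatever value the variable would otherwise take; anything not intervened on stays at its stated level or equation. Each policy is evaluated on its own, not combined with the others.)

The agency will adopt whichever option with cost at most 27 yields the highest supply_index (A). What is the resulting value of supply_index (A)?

-3799

Policy A (L − 4):
  Z = 128
  L = 148 − 4 = 144
  J = 227 − 3·128 − 6·144 = -1021
  A = 21 + 4·(-1021) = -4063
Policy B (L − 15):
  Z = 128
  L = 148 − 15 = 133
  J = 227 − 3·128 − 6·133 = -955
  A = 21 + 4·(-955) = -3799
Policy C (L + 45, Z + 42):
  Z = 128 + 42 = 170
  L = 148 + 45 = 193
  J = 227 − 3·170 − 6·193 = -1441
  A = 21 + 4·(-1441) = -5743
Comparing — Policy A: A=-4063, Policy B: A=-3799, Policy C: A=-5743. Highest is -3799 (Policy B).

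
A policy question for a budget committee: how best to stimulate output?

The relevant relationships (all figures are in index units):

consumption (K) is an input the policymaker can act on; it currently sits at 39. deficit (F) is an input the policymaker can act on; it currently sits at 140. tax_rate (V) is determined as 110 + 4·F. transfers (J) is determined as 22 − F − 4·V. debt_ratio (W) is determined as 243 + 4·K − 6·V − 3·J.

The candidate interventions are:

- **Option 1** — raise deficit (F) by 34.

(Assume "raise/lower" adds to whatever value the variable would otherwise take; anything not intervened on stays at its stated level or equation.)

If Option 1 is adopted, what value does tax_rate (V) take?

806

Option 1 (F + 34):
  F = 140 + 34 = 174
  V = 110 + 4·174 = 806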